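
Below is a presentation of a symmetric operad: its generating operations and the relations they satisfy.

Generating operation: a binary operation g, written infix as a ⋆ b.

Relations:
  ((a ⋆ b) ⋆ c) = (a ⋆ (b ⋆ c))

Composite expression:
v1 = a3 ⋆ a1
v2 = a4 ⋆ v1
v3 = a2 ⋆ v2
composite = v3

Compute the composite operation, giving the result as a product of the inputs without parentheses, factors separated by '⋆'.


All parenthesizations of g agree; list the a-inputs left to right.
(a3 ⋆ a1) spells out as a3 ⋆ a1
(a4 ⋆ (a3 ⋆ a1)) spells out as a4 ⋆ a3 ⋆ a1
(a2 ⋆ (a4 ⋆ (a3 ⋆ a1))) spells out as a2 ⋆ a4 ⋆ a3 ⋆ a1

a2 ⋆ a4 ⋆ a3 ⋆ a1


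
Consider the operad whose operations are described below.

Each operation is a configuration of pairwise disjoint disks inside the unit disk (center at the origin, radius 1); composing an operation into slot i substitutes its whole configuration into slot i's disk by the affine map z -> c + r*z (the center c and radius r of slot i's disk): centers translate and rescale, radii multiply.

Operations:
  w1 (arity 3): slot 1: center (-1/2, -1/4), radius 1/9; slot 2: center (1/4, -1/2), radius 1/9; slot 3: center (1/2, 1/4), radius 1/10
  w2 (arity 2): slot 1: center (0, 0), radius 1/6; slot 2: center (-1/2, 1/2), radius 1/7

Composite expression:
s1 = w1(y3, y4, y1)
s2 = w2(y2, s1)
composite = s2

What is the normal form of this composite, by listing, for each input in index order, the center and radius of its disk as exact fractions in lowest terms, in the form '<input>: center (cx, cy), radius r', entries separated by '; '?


y1: center (-3/7, 15/28), radius 1/70; y2: center (0, 0), radius 1/6; y3: center (-4/7, 13/28), radius 1/63; y4: center (-13/28, 3/7), radius 1/63

Affine substitution under w2: radii multiply and y-centers shift.
input y2: applying the 1 nested substitution gives center (0, 0), radius 1/6
input y3: applying the 2 nested substitutions gives center (-4/7, 13/28), radius 1/63
input y4: applying the 2 nested substitutions gives center (-13/28, 3/7), radius 1/63
input y1: applying the 2 nested substitutions gives center (-3/7, 15/28), radius 1/70


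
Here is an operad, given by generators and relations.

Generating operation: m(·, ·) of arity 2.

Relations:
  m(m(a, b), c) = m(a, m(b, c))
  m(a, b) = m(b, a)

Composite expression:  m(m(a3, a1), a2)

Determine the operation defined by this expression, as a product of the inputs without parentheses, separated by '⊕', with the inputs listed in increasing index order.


a1 ⊕ a2 ⊕ a3


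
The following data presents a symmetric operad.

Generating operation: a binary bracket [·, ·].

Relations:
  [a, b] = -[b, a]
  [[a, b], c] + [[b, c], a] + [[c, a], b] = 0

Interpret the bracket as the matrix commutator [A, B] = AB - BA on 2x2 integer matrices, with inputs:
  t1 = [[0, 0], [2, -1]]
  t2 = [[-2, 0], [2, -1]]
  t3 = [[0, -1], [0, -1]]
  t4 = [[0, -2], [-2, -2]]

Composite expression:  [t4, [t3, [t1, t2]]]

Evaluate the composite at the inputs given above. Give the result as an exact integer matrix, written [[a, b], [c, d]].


[t1, t2] = [[0, 0], [-4, 0]]
[t3, [t1, t2]] = [[4, 0], [4, -4]]
[t4, [t3, [t1, t2]]] = [[-8, 16], [-24, 8]]

[[-8, 16], [-24, 8]]


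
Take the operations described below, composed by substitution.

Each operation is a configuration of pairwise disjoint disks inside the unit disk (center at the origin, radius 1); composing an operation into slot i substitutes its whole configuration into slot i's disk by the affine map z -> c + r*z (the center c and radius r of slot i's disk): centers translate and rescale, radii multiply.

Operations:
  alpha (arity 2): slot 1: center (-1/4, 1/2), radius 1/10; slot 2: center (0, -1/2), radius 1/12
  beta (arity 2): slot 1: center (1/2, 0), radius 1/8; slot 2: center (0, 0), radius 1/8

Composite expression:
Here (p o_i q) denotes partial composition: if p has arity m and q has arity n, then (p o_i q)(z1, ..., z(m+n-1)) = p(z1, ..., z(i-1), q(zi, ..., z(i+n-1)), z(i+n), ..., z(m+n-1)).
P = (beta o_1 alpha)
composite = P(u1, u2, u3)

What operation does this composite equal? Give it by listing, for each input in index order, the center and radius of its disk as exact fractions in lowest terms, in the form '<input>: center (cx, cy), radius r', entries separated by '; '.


u1: center (15/32, 1/16), radius 1/80; u2: center (1/2, -1/16), radius 1/96; u3: center (0, 0), radius 1/8

Each u-disk chains the slot maps above it in beta; radii multiply.
input u1: composing its 2 substitution steps yields center (15/32, 1/16), radius 1/80
input u2: composing its 2 substitution steps yields center (1/2, -1/16), radius 1/96
input u3: composing its 1 substitution step yields center (0, 0), radius 1/8


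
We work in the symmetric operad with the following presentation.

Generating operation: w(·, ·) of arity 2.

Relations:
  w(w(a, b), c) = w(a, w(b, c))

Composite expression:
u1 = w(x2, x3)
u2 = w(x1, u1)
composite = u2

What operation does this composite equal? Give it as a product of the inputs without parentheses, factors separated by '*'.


x1 * x2 * x3

All parenthesizations of w agree; list the x-inputs left to right.
w(x2, x3) collapses to x2 * x3
w(x1, w(x2, x3)) collapses to x1 * x2 * x3


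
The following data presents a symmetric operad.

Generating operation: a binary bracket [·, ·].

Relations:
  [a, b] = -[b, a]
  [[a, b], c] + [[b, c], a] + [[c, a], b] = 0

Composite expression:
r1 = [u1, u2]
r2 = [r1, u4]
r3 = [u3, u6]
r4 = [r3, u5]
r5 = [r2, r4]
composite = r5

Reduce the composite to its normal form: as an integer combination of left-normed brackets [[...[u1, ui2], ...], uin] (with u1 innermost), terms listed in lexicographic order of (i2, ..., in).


[[[[[u1, u2], u4], u3], u6], u5] - [[[[[u1, u2], u4], u5], u3], u6] + [[[[[u1, u2], u4], u5], u6], u3] - [[[[[u1, u2], u4], u6], u3], u5]

A multilinear Lie element is pinned by u1-initial words (u1 innermost).
Composite bracket: [[[u1, u2], u4], [[u3, u6], u5]]
Expanding via [a, b] = ab - ba: 32 signed words (2^5 = 32).
Words beginning with u1 determine it all:
  the word u1u2u4u3u6u5 carries sign +1 and contributes +[[[[[u1, u2], u4], u3], u6], u5]
  the word u1u2u4u5u3u6 carries sign -1 and contributes -[[[[[u1, u2], u4], u5], u3], u6]
  the word u1u2u4u5u6u3 carries sign +1 and contributes +[[[[[u1, u2], u4], u5], u6], u3]
  the word u1u2u4u6u3u5 carries sign -1 and contributes -[[[[[u1, u2], u4], u6], u3], u5]


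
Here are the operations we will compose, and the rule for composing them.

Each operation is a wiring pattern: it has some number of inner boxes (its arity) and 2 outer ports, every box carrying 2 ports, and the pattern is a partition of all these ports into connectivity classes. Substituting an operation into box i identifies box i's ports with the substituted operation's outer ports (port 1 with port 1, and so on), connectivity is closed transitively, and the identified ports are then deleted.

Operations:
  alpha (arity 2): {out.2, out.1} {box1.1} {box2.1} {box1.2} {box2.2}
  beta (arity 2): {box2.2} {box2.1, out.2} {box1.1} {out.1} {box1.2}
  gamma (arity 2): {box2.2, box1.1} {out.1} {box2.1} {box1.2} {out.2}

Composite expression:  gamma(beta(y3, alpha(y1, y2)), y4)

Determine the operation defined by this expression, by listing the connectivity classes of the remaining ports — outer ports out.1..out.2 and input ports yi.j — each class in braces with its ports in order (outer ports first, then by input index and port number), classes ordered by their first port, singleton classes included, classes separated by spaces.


Connectivity passes through glued gamma-boundaries; trace each wire chain.
the subtree at alpha composes to {out.1, out.2} {y1.1} {y1.2} {y2.1} {y2.2} on (y1, y2); out.j = own outer ports
the subtree at beta composes to {out.1} {out.2} {y1.1} {y1.2} {y2.1} {y2.2} {y3.1} {y3.2} on (y3, y1, y2); out.j = own outer ports
the subtree at gamma composes to {out.1} {out.2} {y1.1} {y1.2} {y2.1} {y2.2} {y3.1} {y3.2} {y4.1} {y4.2} on (y3, y1, y2, y4); out.j = own outer ports

{out.1} {out.2} {y1.1} {y1.2} {y2.1} {y2.2} {y3.1} {y3.2} {y4.1} {y4.2}


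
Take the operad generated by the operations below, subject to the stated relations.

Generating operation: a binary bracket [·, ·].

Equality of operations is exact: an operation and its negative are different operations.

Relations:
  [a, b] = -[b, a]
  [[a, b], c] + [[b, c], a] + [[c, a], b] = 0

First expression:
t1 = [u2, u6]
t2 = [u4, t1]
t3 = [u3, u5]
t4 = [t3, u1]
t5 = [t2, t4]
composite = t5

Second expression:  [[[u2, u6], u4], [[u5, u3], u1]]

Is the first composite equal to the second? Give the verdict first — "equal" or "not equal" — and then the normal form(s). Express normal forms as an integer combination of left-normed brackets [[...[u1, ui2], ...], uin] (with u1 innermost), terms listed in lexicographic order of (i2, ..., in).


Reducing the first expression gives -[[[[[u1, u3], u5], u2], u6], u4] + [[[[[u1, u3], u5], u4], u2], u6] - [[[[[u1, u3], u5], u4], u6], u2] + [[[[[u1, u3], u5], u6], u2], u4] + [[[[[u1, u5], u3], u2], u6], u4] - [[[[[u1, u5], u3], u4], u2], u6] + [[[[[u1, u5], u3], u4], u6], u2] - [[[[[u1, u5], u3], u6], u2], u4]
Reducing the second expression gives -[[[[[u1, u3], u5], u2], u6], u4] + [[[[[u1, u3], u5], u4], u2], u6] - [[[[[u1, u3], u5], u4], u6], u2] + [[[[[u1, u3], u5], u6], u2], u4] + [[[[[u1, u5], u3], u2], u6], u4] - [[[[[u1, u5], u3], u4], u2], u6] + [[[[[u1, u5], u3], u4], u6], u2] - [[[[[u1, u5], u3], u6], u2], u4]
The forms coincide; equal.

equal; both compose to -[[[[[u1, u3], u5], u2], u6], u4] + [[[[[u1, u3], u5], u4], u2], u6] - [[[[[u1, u3], u5], u4], u6], u2] + [[[[[u1, u3], u5], u6], u2], u4] + [[[[[u1, u5], u3], u2], u6], u4] - [[[[[u1, u5], u3], u4], u2], u6] + [[[[[u1, u5], u3], u4], u6], u2] - [[[[[u1, u5], u3], u6], u2], u4]


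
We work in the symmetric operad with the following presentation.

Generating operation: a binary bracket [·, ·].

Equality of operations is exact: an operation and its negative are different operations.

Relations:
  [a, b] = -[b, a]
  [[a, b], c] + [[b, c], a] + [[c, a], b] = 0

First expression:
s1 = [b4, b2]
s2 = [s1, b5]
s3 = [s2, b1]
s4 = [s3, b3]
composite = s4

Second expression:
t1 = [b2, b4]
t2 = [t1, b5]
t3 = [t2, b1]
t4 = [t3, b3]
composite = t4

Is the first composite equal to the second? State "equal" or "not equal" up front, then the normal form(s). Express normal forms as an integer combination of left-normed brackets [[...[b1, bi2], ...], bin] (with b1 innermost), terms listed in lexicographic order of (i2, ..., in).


not equal; the first gives [[[[b1, b2], b4], b5], b3] - [[[[b1, b4], b2], b5], b3] - [[[[b1, b5], b2], b4], b3] + [[[[b1, b5], b4], b2], b3] and the second -[[[[b1, b2], b4], b5], b3] + [[[[b1, b4], b2], b5], b3] + [[[[b1, b5], b2], b4], b3] - [[[[b1, b5], b4], b2], b3]

The first composite normalizes to [[[[b1, b2], b4], b5], b3] - [[[[b1, b4], b2], b5], b3] - [[[[b1, b5], b2], b4], b3] + [[[[b1, b5], b4], b2], b3]
The second composite normalizes to -[[[[b1, b2], b4], b5], b3] + [[[[b1, b4], b2], b5], b3] + [[[[b1, b5], b2], b4], b3] - [[[[b1, b5], b4], b2], b3]
Distinct normal forms: not equal.


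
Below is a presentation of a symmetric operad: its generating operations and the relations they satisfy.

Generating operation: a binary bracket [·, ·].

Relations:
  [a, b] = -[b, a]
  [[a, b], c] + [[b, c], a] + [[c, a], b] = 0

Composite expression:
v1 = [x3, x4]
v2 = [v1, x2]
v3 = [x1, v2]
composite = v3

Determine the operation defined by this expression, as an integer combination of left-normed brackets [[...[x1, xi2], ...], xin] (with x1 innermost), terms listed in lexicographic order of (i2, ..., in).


Skip Jacobi rewriting: expand, keep x1-initial words, read off terms.
Composite bracket: [x1, [[x3, x4], x2]]
The bracket unfolds into 8 signed words via [a, b] = ab - ba (2^3 = 8).
Words beginning with x1 determine it all:
  x1x2x3x4 appears with sign -1, giving the term -[[[x1, x2], x3], x4]
  x1x2x4x3 appears with sign +1, giving the term +[[[x1, x2], x4], x3]
  x1x3x4x2 appears with sign +1, giving the term +[[[x1, x3], x4], x2]
  x1x4x3x2 appears with sign -1, giving the term -[[[x1, x4], x3], x2]

-[[[x1, x2], x3], x4] + [[[x1, x2], x4], x3] + [[[x1, x3], x4], x2] - [[[x1, x4], x3], x2]


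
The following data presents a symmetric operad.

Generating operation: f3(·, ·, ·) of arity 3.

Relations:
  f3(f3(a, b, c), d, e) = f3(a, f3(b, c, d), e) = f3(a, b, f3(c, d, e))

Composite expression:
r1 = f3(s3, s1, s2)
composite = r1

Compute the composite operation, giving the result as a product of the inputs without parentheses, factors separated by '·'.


s3 · s1 · s2

Associativity of f3 dissolves the nesting; only the s-input order survives.
f3(s3, s1, s2) flattens to s3 · s1 · s2


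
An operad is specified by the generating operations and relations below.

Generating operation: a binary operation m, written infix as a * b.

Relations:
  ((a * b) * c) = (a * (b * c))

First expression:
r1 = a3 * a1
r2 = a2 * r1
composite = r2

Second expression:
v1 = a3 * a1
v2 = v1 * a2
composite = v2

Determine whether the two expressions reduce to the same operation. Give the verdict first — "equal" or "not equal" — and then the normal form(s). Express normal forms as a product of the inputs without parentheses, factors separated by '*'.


not equal; the first gives a2 * a3 * a1 and the second a3 * a1 * a2

The first expression reduces to a2 * a3 * a1
The second expression reduces to a3 * a1 * a2
Different reductions; not equal.


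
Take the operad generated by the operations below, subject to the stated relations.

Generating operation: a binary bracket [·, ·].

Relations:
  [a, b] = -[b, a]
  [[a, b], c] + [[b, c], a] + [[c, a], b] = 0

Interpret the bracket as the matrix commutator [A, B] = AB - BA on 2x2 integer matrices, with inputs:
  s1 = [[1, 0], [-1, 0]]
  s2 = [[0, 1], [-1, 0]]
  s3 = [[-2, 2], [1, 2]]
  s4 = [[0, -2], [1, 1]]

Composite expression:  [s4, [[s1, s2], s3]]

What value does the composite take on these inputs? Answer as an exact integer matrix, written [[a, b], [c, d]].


[s1, s2] = [[1, 1], [1, -1]]
[[s1, s2], s3] = [[-1, 8], [-6, 1]]
[s4, [[s1, s2], s3]] = [[4, -12], [-8, -4]]

[[4, -12], [-8, -4]]


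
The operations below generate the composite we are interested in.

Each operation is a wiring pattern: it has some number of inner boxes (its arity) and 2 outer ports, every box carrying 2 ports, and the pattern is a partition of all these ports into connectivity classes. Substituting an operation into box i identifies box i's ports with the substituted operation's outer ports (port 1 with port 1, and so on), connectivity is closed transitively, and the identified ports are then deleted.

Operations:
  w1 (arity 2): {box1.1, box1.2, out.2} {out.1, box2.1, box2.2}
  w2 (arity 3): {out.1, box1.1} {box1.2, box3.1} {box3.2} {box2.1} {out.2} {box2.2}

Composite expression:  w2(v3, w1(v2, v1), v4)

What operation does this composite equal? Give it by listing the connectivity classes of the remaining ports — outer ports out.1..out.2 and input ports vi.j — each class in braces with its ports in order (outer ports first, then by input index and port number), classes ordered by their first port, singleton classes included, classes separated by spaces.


Connectivity passes through glued w2-boundaries; trace each wire chain.
the subtree at w1 composes to {out.1, v1.1, v1.2} {out.2, v2.1, v2.2} on (v2, v1); out.j = own outer ports
the subtree at w2 composes to {out.1, v3.1} {out.2} {v1.1, v1.2} {v2.1, v2.2} {v3.2, v4.1} {v4.2} on (v3, v2, v1, v4); out.j = own outer ports

{out.1, v3.1} {out.2} {v1.1, v1.2} {v2.1, v2.2} {v3.2, v4.1} {v4.2}


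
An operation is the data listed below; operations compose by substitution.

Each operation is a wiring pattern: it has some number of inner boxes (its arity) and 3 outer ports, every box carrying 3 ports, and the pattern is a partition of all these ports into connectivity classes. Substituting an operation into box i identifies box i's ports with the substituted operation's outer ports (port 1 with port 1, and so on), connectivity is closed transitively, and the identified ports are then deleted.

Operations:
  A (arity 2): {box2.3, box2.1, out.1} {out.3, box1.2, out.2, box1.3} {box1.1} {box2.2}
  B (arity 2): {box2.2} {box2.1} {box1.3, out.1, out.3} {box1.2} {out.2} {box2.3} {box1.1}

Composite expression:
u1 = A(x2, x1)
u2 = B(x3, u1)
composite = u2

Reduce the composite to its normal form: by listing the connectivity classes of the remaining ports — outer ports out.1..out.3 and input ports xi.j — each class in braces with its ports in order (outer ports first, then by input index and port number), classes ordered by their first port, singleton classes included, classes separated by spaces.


After gluing at B, chains via deleted ports link the x-ports.
composing A on (x2, x1), with out.j its own outer ports: {out.1, x1.1, x1.3} {out.2, out.3, x2.2, x2.3} {x1.2} {x2.1}
composing B on (x3, x2, x1), with out.j its own outer ports: {out.1, out.3, x3.3} {out.2} {x1.1, x1.3} {x1.2} {x2.1} {x2.2, x2.3} {x3.1} {x3.2}

{out.1, out.3, x3.3} {out.2} {x1.1, x1.3} {x1.2} {x2.1} {x2.2, x2.3} {x3.1} {x3.2}


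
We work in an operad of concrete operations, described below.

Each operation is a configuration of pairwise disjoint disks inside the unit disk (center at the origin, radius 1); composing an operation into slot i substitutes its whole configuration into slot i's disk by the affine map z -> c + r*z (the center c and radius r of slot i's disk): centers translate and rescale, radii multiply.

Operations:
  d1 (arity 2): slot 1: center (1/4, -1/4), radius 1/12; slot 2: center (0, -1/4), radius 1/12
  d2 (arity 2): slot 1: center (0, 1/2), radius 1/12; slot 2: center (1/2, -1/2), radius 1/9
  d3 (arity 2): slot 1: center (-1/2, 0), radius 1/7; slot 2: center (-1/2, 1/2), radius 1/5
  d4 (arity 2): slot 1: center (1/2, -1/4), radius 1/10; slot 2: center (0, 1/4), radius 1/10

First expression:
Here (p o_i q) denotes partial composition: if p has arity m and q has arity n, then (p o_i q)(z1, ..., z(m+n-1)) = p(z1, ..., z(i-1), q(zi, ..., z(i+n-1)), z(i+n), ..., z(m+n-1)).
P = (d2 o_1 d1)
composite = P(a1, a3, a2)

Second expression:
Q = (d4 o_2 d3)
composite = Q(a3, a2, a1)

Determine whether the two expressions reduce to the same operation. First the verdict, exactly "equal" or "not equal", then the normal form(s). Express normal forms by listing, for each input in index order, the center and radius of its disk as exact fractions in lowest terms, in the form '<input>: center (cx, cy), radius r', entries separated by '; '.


not equal — first a1: center (1/48, 23/48), radius 1/144; a2: center (1/2, -1/2), radius 1/9; a3: center (0, 23/48), radius 1/144, second a1: center (-1/20, 3/10), radius 1/50; a2: center (-1/20, 1/4), radius 1/70; a3: center (1/2, -1/4), radius 1/10

Normal form of the first expression: a1: center (1/48, 23/48), radius 1/144; a2: center (1/2, -1/2), radius 1/9; a3: center (0, 23/48), radius 1/144
Normal form of the second expression: a1: center (-1/20, 3/10), radius 1/50; a2: center (-1/20, 1/4), radius 1/70; a3: center (1/2, -1/4), radius 1/10
The forms do not match — not equal.


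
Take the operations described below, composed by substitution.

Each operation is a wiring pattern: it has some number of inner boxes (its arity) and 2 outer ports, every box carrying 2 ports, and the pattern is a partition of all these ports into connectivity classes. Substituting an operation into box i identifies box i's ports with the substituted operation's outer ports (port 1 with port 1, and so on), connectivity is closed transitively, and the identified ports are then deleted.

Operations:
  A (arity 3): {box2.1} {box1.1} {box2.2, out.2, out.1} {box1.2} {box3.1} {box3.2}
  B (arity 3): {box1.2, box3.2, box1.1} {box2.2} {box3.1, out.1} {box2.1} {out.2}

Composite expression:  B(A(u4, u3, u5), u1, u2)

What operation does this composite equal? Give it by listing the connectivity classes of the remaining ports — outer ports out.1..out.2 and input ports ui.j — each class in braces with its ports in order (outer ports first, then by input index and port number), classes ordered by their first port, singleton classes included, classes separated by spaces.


{out.1, u2.1} {out.2} {u1.1} {u1.2} {u2.2, u3.2} {u3.1} {u4.1} {u4.2} {u5.1} {u5.2}

Connectivity passes through glued B-boundaries; trace each wire chain.
through A, on inputs (u4, u3, u5): {out.1, out.2, u3.2} {u3.1} {u4.1} {u4.2} {u5.1} {u5.2} (out.j = stage outer ports)
through B, on inputs (u4, u3, u5, u1, u2): {out.1, u2.1} {out.2} {u1.1} {u1.2} {u2.2, u3.2} {u3.1} {u4.1} {u4.2} {u5.1} {u5.2} (out.j = stage outer ports)


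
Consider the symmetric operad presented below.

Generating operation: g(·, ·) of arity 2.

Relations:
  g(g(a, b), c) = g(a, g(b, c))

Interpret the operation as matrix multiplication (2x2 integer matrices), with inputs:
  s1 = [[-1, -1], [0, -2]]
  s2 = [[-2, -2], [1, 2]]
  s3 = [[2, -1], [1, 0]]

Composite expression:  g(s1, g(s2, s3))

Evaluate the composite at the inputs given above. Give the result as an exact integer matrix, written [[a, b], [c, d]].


g(s2, s3) = [[-6, 2], [4, -1]]
g(s1, g(s2, s3)) = [[2, -1], [-8, 2]]

[[2, -1], [-8, 2]]


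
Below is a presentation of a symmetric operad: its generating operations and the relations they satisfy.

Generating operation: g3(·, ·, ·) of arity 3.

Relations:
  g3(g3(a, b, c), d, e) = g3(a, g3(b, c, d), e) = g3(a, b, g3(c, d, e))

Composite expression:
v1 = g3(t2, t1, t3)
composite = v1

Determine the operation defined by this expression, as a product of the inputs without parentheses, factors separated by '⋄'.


t2 ⋄ t1 ⋄ t3

Key point: g3 is associative — brackets drop, the t-order remains.
g3(t2, t1, t3) reduces to t2 ⋄ t1 ⋄ t3


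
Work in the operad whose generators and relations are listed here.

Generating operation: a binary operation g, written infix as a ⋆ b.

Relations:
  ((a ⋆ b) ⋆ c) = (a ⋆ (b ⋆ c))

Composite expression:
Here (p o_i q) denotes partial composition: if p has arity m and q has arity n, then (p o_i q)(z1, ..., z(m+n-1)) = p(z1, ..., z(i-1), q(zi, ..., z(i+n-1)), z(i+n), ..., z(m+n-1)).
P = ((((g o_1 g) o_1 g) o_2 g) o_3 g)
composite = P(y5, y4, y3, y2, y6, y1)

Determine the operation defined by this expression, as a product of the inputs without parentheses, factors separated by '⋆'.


y5 ⋆ y4 ⋆ y3 ⋆ y2 ⋆ y6 ⋆ y1

Associativity of g dissolves the nesting; only the y-input order survives.
(y3 ⋆ y2) flattens to y3 ⋆ y2
(y4 ⋆ (y3 ⋆ y2)) flattens to y4 ⋆ y3 ⋆ y2
(y5 ⋆ (y4 ⋆ (y3 ⋆ y2))) flattens to y5 ⋆ y4 ⋆ y3 ⋆ y2
((y5 ⋆ (y4 ⋆ (y3 ⋆ y2))) ⋆ y6) flattens to y5 ⋆ y4 ⋆ y3 ⋆ y2 ⋆ y6
(((y5 ⋆ (y4 ⋆ (y3 ⋆ y2))) ⋆ y6) ⋆ y1) flattens to y5 ⋆ y4 ⋆ y3 ⋆ y2 ⋆ y6 ⋆ y1


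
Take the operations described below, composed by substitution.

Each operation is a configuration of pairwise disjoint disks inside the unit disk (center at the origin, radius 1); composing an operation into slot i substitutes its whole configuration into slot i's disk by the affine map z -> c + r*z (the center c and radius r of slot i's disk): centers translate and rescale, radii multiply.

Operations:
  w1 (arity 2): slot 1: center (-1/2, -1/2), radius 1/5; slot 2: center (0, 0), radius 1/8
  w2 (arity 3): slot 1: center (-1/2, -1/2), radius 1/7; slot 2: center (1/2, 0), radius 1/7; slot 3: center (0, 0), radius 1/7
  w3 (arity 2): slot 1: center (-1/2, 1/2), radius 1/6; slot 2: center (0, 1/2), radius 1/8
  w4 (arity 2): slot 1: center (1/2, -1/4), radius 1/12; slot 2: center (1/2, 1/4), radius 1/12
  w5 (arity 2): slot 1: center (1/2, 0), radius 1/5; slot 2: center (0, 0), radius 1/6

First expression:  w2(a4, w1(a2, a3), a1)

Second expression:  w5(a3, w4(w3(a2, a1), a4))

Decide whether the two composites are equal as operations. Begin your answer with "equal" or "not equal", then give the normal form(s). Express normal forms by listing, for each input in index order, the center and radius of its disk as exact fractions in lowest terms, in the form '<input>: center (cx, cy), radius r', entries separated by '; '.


not equal: they reduce to a1: center (0, 0), radius 1/7; a2: center (3/7, -1/14), radius 1/35; a3: center (1/2, 0), radius 1/56; a4: center (-1/2, -1/2), radius 1/7 and a1: center (1/12, -5/144), radius 1/576; a2: center (11/144, -5/144), radius 1/432; a3: center (1/2, 0), radius 1/5; a4: center (1/12, 1/24), radius 1/72

Normal form of the first expression: a1: center (0, 0), radius 1/7; a2: center (3/7, -1/14), radius 1/35; a3: center (1/2, 0), radius 1/56; a4: center (-1/2, -1/2), radius 1/7
Normal form of the second expression: a1: center (1/12, -5/144), radius 1/576; a2: center (11/144, -5/144), radius 1/432; a3: center (1/2, 0), radius 1/5; a4: center (1/12, 1/24), radius 1/72
Different reductions; not equal.


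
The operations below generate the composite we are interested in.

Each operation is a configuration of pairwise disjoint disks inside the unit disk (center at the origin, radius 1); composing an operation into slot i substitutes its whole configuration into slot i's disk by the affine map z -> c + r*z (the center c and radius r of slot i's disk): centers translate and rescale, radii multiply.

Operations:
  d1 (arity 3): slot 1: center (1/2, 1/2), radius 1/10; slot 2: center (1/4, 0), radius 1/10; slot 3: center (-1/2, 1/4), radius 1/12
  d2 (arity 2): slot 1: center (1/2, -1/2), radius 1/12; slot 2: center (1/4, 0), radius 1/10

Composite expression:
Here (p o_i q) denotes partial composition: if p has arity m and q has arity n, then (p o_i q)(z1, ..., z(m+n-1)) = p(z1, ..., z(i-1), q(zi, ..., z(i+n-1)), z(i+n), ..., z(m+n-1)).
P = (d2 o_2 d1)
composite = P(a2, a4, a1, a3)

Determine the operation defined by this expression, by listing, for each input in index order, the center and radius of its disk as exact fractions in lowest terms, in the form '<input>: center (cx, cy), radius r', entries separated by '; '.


a1: center (11/40, 0), radius 1/100; a2: center (1/2, -1/2), radius 1/12; a3: center (1/5, 1/40), radius 1/120; a4: center (3/10, 1/20), radius 1/100

Affine substitution under d2: radii multiply and a-centers shift.
a2 passes through 1 substitution, ending at center (1/2, -1/2), radius 1/12
a4 passes through 2 substitutions, ending at center (3/10, 1/20), radius 1/100
a1 passes through 2 substitutions, ending at center (11/40, 0), radius 1/100
a3 passes through 2 substitutions, ending at center (1/5, 1/40), radius 1/120


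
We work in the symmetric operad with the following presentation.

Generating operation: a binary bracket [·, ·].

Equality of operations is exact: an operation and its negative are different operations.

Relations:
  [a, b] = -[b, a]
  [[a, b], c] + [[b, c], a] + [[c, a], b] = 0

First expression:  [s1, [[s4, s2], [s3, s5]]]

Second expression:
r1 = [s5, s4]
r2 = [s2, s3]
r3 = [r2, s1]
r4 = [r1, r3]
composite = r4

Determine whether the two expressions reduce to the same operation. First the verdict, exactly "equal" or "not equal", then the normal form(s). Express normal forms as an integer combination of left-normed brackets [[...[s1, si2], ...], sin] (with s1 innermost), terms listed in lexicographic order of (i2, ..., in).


Normal form of the first expression: -[[[[s1, s2], s4], s3], s5] + [[[[s1, s2], s4], s5], s3] + [[[[s1, s3], s5], s2], s4] - [[[[s1, s3], s5], s4], s2] + [[[[s1, s4], s2], s3], s5] - [[[[s1, s4], s2], s5], s3] - [[[[s1, s5], s3], s2], s4] + [[[[s1, s5], s3], s4], s2]
Normal form of the second expression: -[[[[s1, s2], s3], s4], s5] + [[[[s1, s2], s3], s5], s4] + [[[[s1, s3], s2], s4], s5] - [[[[s1, s3], s2], s5], s4]
The forms do not match — not equal.

not equal; the first gives -[[[[s1, s2], s4], s3], s5] + [[[[s1, s2], s4], s5], s3] + [[[[s1, s3], s5], s2], s4] - [[[[s1, s3], s5], s4], s2] + [[[[s1, s4], s2], s3], s5] - [[[[s1, s4], s2], s5], s3] - [[[[s1, s5], s3], s2], s4] + [[[[s1, s5], s3], s4], s2] and the second -[[[[s1, s2], s3], s4], s5] + [[[[s1, s2], s3], s5], s4] + [[[[s1, s3], s2], s4], s5] - [[[[s1, s3], s2], s5], s4]


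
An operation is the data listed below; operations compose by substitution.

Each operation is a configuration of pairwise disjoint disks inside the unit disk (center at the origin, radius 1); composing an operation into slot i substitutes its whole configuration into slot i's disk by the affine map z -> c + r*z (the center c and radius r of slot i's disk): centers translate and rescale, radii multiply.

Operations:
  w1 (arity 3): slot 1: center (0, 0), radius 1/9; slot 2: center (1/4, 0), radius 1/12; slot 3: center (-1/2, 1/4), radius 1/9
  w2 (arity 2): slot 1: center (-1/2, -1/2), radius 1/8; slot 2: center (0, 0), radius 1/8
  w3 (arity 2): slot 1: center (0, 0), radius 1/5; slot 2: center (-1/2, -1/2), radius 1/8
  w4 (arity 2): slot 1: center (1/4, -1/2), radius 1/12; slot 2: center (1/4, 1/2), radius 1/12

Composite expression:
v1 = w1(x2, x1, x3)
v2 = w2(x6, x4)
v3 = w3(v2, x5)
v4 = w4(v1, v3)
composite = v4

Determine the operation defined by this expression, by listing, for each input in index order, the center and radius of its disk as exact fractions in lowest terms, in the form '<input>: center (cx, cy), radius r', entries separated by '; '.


x1: center (13/48, -1/2), radius 1/144; x2: center (1/4, -1/2), radius 1/108; x3: center (5/24, -23/48), radius 1/108; x4: center (1/4, 1/2), radius 1/480; x5: center (5/24, 11/24), radius 1/96; x6: center (29/120, 59/120), radius 1/480

Nesting under w4 composes maps z -> c + r*z down each x-path.
for x2, the 2-step affine chain lands on center (1/4, -1/2), radius 1/108
for x1, the 2-step affine chain lands on center (13/48, -1/2), radius 1/144
for x3, the 2-step affine chain lands on center (5/24, -23/48), radius 1/108
for x6, the 3-step affine chain lands on center (29/120, 59/120), radius 1/480
for x4, the 3-step affine chain lands on center (1/4, 1/2), radius 1/480
for x5, the 2-step affine chain lands on center (5/24, 11/24), radius 1/96


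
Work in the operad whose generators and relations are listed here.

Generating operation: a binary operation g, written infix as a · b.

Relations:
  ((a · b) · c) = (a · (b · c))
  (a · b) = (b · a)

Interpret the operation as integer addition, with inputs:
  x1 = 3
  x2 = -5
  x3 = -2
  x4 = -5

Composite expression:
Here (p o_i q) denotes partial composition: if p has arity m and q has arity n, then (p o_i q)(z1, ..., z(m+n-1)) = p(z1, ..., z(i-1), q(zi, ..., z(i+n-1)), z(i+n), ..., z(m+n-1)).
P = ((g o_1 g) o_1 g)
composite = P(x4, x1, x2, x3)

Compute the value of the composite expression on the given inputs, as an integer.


(x4 · x1) = -2
((x4 · x1) · x2) = -7
(((x4 · x1) · x2) · x3) = -9

-9


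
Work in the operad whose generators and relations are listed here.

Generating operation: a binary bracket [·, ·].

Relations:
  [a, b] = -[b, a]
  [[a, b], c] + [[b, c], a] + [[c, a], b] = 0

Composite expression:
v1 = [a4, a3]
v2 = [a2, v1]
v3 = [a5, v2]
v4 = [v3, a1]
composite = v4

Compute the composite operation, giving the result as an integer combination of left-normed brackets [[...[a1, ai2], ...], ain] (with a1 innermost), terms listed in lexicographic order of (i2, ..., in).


-[[[[a1, a2], a3], a4], a5] + [[[[a1, a2], a4], a3], a5] + [[[[a1, a3], a4], a2], a5] - [[[[a1, a4], a3], a2], a5] + [[[[a1, a5], a2], a3], a4] - [[[[a1, a5], a2], a4], a3] - [[[[a1, a5], a3], a4], a2] + [[[[a1, a5], a4], a3], a2]

Left-normed coefficients sit on the a1-initial expansion words.
Composite bracket: [[a5, [a2, [a4, a3]]], a1]
Applying ab - ba throughout gives 16 signed words (2^4 = 16).
Words beginning with a1 determine it all:
  word a1a2a3a4a5 has sign -1, contributing -[[[[a1, a2], a3], a4], a5]
  word a1a2a4a3a5 has sign +1, contributing +[[[[a1, a2], a4], a3], a5]
  word a1a3a4a2a5 has sign +1, contributing +[[[[a1, a3], a4], a2], a5]
  word a1a4a3a2a5 has sign -1, contributing -[[[[a1, a4], a3], a2], a5]
  word a1a5a2a3a4 has sign +1, contributing +[[[[a1, a5], a2], a3], a4]
  word a1a5a2a4a3 has sign -1, contributing -[[[[a1, a5], a2], a4], a3]
  word a1a5a3a4a2 has sign -1, contributing -[[[[a1, a5], a3], a4], a2]
  word a1a5a4a3a2 has sign +1, contributing +[[[[a1, a5], a4], a3], a2]


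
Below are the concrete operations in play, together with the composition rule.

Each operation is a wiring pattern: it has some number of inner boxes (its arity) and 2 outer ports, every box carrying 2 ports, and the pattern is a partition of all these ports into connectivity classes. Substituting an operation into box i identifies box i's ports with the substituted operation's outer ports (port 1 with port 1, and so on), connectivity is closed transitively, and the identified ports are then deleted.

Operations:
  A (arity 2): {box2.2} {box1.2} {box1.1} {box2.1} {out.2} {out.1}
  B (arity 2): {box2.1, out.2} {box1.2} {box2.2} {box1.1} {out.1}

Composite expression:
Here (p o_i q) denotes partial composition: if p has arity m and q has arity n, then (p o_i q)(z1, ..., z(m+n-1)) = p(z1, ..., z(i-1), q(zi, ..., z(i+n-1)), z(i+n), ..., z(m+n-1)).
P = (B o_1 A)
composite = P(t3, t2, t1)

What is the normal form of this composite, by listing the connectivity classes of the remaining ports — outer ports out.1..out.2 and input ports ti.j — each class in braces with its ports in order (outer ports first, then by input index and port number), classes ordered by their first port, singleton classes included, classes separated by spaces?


{out.1} {out.2, t1.1} {t1.2} {t2.1} {t2.2} {t3.1} {t3.2}


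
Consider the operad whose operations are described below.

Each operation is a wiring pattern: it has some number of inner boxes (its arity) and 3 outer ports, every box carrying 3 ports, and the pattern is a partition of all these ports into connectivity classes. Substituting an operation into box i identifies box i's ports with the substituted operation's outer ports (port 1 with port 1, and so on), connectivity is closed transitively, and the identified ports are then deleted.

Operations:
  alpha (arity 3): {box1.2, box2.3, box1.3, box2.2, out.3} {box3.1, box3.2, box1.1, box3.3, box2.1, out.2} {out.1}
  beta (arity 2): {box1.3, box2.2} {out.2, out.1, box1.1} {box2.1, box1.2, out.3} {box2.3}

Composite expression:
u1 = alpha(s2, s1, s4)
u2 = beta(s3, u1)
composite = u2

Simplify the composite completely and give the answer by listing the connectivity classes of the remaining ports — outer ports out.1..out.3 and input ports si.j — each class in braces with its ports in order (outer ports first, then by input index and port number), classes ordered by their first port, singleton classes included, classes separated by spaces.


{out.1, out.2, s3.1} {out.3, s3.2} {s1.1, s2.1, s3.3, s4.1, s4.2, s4.3} {s1.2, s1.3, s2.2, s2.3}

Treat the ports identified at beta as solder joints: merge, then drop.
the subtree at alpha composes to {out.1} {out.2, s1.1, s2.1, s4.1, s4.2, s4.3} {out.3, s1.2, s1.3, s2.2, s2.3} on (s2, s1, s4); out.j = own outer ports
the subtree at beta composes to {out.1, out.2, s3.1} {out.3, s3.2} {s1.1, s2.1, s3.3, s4.1, s4.2, s4.3} {s1.2, s1.3, s2.2, s2.3} on (s3, s2, s1, s4); out.j = own outer ports


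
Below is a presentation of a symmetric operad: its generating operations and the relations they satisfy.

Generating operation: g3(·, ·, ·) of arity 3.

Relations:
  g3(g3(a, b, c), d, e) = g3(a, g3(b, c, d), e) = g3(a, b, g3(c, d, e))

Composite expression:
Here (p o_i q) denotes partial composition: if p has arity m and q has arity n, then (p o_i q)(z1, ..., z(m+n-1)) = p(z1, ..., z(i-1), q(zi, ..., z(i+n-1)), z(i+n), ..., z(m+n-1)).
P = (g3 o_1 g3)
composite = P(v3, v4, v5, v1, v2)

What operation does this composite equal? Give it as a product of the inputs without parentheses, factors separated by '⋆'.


v3 ⋆ v4 ⋆ v5 ⋆ v1 ⋆ v2


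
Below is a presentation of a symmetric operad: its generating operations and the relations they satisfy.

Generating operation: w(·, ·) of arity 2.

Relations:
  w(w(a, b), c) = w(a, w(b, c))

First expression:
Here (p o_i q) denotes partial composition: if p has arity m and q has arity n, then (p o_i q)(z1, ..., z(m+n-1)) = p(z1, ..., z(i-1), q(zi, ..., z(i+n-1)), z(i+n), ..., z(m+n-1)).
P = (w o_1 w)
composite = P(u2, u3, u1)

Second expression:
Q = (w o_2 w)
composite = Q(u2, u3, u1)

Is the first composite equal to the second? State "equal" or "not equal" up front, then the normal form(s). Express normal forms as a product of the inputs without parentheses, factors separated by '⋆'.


The first expression reduces to u2 ⋆ u3 ⋆ u1
The second expression reduces to u2 ⋆ u3 ⋆ u1
One common form — equal.

equal; the common form is u2 ⋆ u3 ⋆ u1


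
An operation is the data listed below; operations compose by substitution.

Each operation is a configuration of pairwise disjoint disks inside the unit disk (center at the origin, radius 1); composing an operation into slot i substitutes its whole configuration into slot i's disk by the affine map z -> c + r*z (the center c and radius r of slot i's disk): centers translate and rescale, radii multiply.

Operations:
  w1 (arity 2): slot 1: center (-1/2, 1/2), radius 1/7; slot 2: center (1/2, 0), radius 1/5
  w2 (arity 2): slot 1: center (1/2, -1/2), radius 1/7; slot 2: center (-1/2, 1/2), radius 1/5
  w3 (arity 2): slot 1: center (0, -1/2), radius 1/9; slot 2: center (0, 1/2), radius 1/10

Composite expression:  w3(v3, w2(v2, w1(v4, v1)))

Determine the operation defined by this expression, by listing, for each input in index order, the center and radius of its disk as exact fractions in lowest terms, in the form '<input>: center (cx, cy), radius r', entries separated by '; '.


v1: center (-1/25, 11/20), radius 1/250; v2: center (1/20, 9/20), radius 1/70; v3: center (0, -1/2), radius 1/9; v4: center (-3/50, 14/25), radius 1/350

Affine substitution under w3: radii multiply and v-centers shift.
tracing v3 down its 1-map path: center (0, -1/2), radius 1/9
tracing v2 down its 2-map path: center (1/20, 9/20), radius 1/70
tracing v4 down its 3-map path: center (-3/50, 14/25), radius 1/350
tracing v1 down its 3-map path: center (-1/25, 11/20), radius 1/250


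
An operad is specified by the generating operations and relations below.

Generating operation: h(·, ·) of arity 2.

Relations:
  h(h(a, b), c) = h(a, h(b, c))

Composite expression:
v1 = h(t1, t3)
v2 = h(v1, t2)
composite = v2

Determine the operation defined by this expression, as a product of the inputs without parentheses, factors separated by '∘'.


Every regrouping of h is equal, so read the t-inputs in written order.
h(t1, t3) unparenthesizes to t1 ∘ t3
h(h(t1, t3), t2) unparenthesizes to t1 ∘ t3 ∘ t2

t1 ∘ t3 ∘ t2


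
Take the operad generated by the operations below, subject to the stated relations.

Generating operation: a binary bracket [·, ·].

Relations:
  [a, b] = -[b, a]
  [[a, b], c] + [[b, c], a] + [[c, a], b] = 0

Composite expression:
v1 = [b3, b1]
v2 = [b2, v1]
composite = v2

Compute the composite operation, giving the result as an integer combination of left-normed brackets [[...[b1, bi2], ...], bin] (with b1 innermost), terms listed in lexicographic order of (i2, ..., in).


[[b1, b3], b2]

Left-normed coefficients sit on the b1-initial expansion words.
Composite bracket: [b2, [b3, b1]]
Expanding via [a, b] = ab - ba: 4 signed words (2^2 = 4).
Only words starting with b1 matter:
  word b1b3b2 has sign +1, contributing +[[b1, b3], b2]


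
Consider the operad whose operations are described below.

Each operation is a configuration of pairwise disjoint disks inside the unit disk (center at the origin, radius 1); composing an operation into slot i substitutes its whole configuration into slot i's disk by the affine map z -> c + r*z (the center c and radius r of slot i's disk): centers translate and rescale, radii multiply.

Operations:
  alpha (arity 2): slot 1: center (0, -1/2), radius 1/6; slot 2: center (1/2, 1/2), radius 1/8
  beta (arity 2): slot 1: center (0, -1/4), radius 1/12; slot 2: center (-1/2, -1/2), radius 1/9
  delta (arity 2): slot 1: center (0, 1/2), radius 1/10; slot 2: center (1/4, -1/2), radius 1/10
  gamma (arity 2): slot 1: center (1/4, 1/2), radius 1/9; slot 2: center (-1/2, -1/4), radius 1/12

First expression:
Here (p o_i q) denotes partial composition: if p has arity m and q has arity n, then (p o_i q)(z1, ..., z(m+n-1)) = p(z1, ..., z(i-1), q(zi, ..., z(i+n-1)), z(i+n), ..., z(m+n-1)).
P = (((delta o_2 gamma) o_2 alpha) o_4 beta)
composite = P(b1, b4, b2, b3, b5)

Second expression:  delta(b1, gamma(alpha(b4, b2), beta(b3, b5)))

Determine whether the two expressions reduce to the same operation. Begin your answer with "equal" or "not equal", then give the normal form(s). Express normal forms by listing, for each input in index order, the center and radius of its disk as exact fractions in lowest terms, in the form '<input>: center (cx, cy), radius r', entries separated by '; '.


Normal form of the first expression: b1: center (0, 1/2), radius 1/10; b2: center (101/360, -4/9), radius 1/720; b3: center (1/5, -253/480), radius 1/1440; b4: center (11/40, -41/90), radius 1/540; b5: center (47/240, -127/240), radius 1/1080
Normal form of the second expression: b1: center (0, 1/2), radius 1/10; b2: center (101/360, -4/9), radius 1/720; b3: center (1/5, -253/480), radius 1/1440; b4: center (11/40, -41/90), radius 1/540; b5: center (47/240, -127/240), radius 1/1080
Both agree, so they are equal.

equal — both sides give b1: center (0, 1/2), radius 1/10; b2: center (101/360, -4/9), radius 1/720; b3: center (1/5, -253/480), radius 1/1440; b4: center (11/40, -41/90), radius 1/540; b5: center (47/240, -127/240), radius 1/1080
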